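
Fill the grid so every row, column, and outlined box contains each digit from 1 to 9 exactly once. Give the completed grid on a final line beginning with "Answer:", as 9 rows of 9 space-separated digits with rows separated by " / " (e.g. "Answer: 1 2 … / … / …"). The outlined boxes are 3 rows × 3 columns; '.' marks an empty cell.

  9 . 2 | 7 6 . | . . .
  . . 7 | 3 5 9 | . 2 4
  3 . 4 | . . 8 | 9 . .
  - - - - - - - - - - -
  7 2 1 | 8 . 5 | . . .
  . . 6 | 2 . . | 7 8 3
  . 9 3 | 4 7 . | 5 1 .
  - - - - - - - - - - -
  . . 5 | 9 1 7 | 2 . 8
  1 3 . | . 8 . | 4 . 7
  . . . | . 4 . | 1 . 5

Step 1. [r9c4∈{6}] nothing but 6 survives at r9c4. So r9c4=6.
Step 2. [r2c2∈{1,6,8}] across row 2, 1 lands solely at r2c2 ⇒ r2c2=1.
Step 3. [r4c7∈{6}] r4c7 has the single candidate 6 ⇒ r4c7=6.
Step 4. [r7c8∈{3,6}] row 7 places 3 nowhere but r7c8 ⇒ r7c8=3.
Step 5. [r2c1∈{6,8}] r2c1 is the only open cell in row 2 admitting 6. So r2c1=6.
Step 6. [r1c2∈{5,8}] 8 has one home in box 1: r1c2 ⇒ r1c2=8.
Step 7. [r9c8∈{9}] r9c8's peers cover all but 9, so r9c8=9.
Step 8. [r7c1∈{4}] only 4 remains possible at r7c1. So r7c1=4.
Step 9. [r3c4∈{1}] r3c4 is down to just 1 ⇒ r3c4=1.
Step 10. [r3c8∈{5,6,7}] r3c8 is the only open cell in row 3 admitting 7 ⇒ r3c8=7.
Step 11. [r9c1∈{2,8}] across col 1, 2 lands solely at r9c1, so r9c1=2.
Step 12. [r4c9∈{9}] r4c9 is down to just 9. So r4c9=9.
Step 13. [r5c1∈{5}] nothing but 5 survives at r5c1, so r5c1=5.
Step 14. [r6c9∈{2}] r6c9 is down to just 2, so r6c9=2.
Step 15. [r6c6∈{6}] r6c6 has the single candidate 6. So r6c6=6.
Step 16. [r7c2∈{6}] r7c2 has the single candidate 6 ⇒ r7c2=6.
Step 17. [r3c2∈{5}] nothing but 5 survives at r3c2 ⇒ r3c2=5.
Step 18. [r1c7∈{3}] nothing but 3 survives at r1c7, so r1c7=3.
Step 19. [r5c5∈{9}] only 9 remains possible at r5c5, so r5c5=9.
Step 20. [r9c3∈{8}] r9c3's peers cover all but 8, so r9c3=8.
Step 21. [r5c2∈{4}] r5c2 has the single candidate 4. So r5c2=4.
Step 22. [r1c6∈{4}] r1c6 is down to just 4 ⇒ r1c6=4.
Step 23. [r4c5∈{3}] r4c5's peers cover all but 3 ⇒ r4c5=3.
Step 24. [r8c6∈{2}] r8c6's peers cover all but 2 ⇒ r8c6=2.
Step 25. [r8c4∈{5}] r8c4's peers cover all but 5, so r8c4=5.
Step 26. [r8c3∈{9}] only 9 remains possible at r8c3 ⇒ r8c3=9.
Step 27. [r1c9∈{1}] only 1 remains possible at r1c9 ⇒ r1c9=1.
Step 28. [r8c8∈{6}] r8c8 is down to just 6. So r8c8=6.
Step 29. [r1c8∈{5}] r1c8's peers cover all but 5. So r1c8=5.
Step 30. [r4c8∈{4}] r4c8 is down to just 4 ⇒ r4c8=4.
Step 31. [r2c7∈{8}] r2c7's peers cover all but 8 ⇒ r2c7=8.
Step 32. [r5c6∈{1}] nothing but 1 survives at r5c6, so r5c6=1.
Step 33. [r9c6∈{3}] r9c6 is down to just 3. So r9c6=3.
Step 34. [r3c9∈{6}] r3c9's peers cover all but 6 ⇒ r3c9=6.
Step 35. [r9c2∈{7}] r9c2's peers cover all but 7 ⇒ r9c2=7.
Step 36. [r6c1∈{8}] nothing but 8 survives at r6c1, so r6c1=8.
Step 37. [r3c5∈{2}] r3c5's peers cover all but 2. So r3c5=2.

Answer: 9 8 2 7 6 4 3 5 1 / 6 1 7 3 5 9 8 2 4 / 3 5 4 1 2 8 9 7 6 / 7 2 1 8 3 5 6 4 9 / 5 4 6 2 9 1 7 8 3 / 8 9 3 4 7 6 5 1 2 / 4 6 5 9 1 7 2 3 8 / 1 3 9 5 8 2 4 6 7 / 2 7 8 6 4 3 1 9 5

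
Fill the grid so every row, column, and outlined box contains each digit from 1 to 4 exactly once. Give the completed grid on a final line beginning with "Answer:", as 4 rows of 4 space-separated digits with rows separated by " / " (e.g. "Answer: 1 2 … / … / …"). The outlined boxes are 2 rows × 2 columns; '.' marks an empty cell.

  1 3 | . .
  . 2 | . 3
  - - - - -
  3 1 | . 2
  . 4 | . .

Step 1. [r2c3∈{1,4}] in row 2, 1 fits only at r2c3, so r2c3=1.
Step 2. [r1c3∈{2,4}] row 1 places 2 nowhere but r1c3. So r1c3=2.
Step 3. [r1c4∈{4}] r1c4 has the single candidate 4. So r1c4=4.
Step 4. [r3c3∈{4}] r3c3 has the single candidate 4. So r3c3=4.
Step 5. [r4c3∈{3}] only 3 remains possible at r4c3. So r4c3=3.
Step 6. [r4c4∈{1}] nothing but 1 survives at r4c4, so r4c4=1.
Step 7. [r2c1∈{4}] r2c1 has the single candidate 4 ⇒ r2c1=4.
Step 8. [r4c1∈{2}] only 2 remains possible at r4c1, so r4c1=2.

Answer: 1 3 2 4 / 4 2 1 3 / 3 1 4 2 / 2 4 3 1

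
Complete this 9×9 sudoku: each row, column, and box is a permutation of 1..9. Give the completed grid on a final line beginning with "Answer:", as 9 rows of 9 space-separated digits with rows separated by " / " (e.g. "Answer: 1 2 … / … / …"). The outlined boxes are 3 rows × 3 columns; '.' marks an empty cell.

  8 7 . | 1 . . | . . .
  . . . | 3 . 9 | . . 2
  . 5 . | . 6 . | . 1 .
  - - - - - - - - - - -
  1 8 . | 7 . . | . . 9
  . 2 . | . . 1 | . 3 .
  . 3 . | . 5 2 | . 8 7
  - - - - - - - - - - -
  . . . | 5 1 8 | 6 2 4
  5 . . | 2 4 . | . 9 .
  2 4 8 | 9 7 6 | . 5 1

Step 1. [r2c7∈{4,5,7,8}] in row 2, 5 fits only at r2c7. So r2c7=5.
Step 2. [r5c7∈{4}] nothing but 4 survives at r5c7. So r5c7=4.
Step 3. [r3c3∈{2,3,4,9}] across row 3, 2 lands solely at r3c3, so r3c3=2.
Step 4. [r8c7∈{3,7,8}] 7 has one home in box 9: r8c7. So r8c7=7.
Step 5. [r3c7∈{3,8,9}] 8 has one home in col 7: r3c7. So r3c7=8.
Step 6. [r3c1∈{3,4,9}] row 3 places 9 nowhere but r3c1. So r3c1=9.
Step 7. [r1c3∈{3,4,6}] 3 has one home in box 1: r1c3. So r1c3=3.
Step 8. [r6c3∈{4,6,9}] across row 6, 9 lands solely at r6c3. So r6c3=9.
Step 9. [r4c8∈{6}] only 6 remains possible at r4c8 ⇒ r4c8=6.
Step 10. [r3c4∈{4}] r3c4 is down to just 4 ⇒ r3c4=4.
Step 11. [r6c1∈{4,6}] row 6 places 4 nowhere but r6c1. So r6c1=4.
Step 12. [r2c1∈{6}] r2c1's peers cover all but 6 ⇒ r2c1=6.
Step 13. [r5c3∈{5,6,7}] r5c3 is the only open cell in box 4 admitting 6. So r5c3=6.
Step 14. [r2c3∈{1,4}] col 3 places 4 nowhere but r2c3 ⇒ r2c3=4.
Step 15. [r8c6∈{3}] r8c6 has the single candidate 3 ⇒ r8c6=3.
Step 16. [r7c3∈{7}] r7c3 has the single candidate 7. So r7c3=7.
Step 17. [r8c2∈{1,6}] 6 has one home in row 8: r8c2, so r8c2=6.
Step 18. [r2c5∈{8}] only 8 remains possible at r2c5. So r2c5=8.
Step 19. [r1c8∈{4}] only 4 remains possible at r1c8 ⇒ r1c8=4.
Step 20. [r1c9∈{6}] only 6 remains possible at r1c9. So r1c9=6.
Step 21. [r2c2∈{1}] nothing but 1 survives at r2c2 ⇒ r2c2=1.
Step 22. [r4c3∈{5}] r4c3 is down to just 5, so r4c3=5.
Step 23. [r3c9∈{3}] only 3 remains possible at r3c9, so r3c9=3.
Step 24. [r8c9∈{8}] r8c9's peers cover all but 8 ⇒ r8c9=8.
Step 25. [r4c5∈{3}] r4c5's peers cover all but 3. So r4c5=3.
Step 26. [r5c1∈{7}] r5c1's peers cover all but 7. So r5c1=7.
Step 27. [r5c5∈{9}] r5c5 has the single candidate 9 ⇒ r5c5=9.
Step 28. [r7c1∈{3}] only 3 remains possible at r7c1, so r7c1=3.
Step 29. [r4c7∈{2}] r4c7 is down to just 2 ⇒ r4c7=2.
Step 30. [r2c8∈{7}] r2c8 has the single candidate 7, so r2c8=7.
Step 31. [r6c4∈{6}] only 6 remains possible at r6c4, so r6c4=6.
Step 32. [r5c9∈{5}] r5c9's peers cover all but 5. So r5c9=5.
Step 33. [r6c7∈{1}] r6c7 has the single candidate 1, so r6c7=1.
Step 34. [r4c6∈{4}] only 4 remains possible at r4c6. So r4c6=4.
Step 35. [r7c2∈{9}] only 9 remains possible at r7c2 ⇒ r7c2=9.
Step 36. [r1c5∈{2}] r1c5 has the single candidate 2. So r1c5=2.
Step 37. [r1c7∈{9}] r1c7 is down to just 9 ⇒ r1c7=9.
Step 38. [r9c7∈{3}] nothing but 3 survives at r9c7. So r9c7=3.
Step 39. [r5c4∈{8}] r5c4 is down to just 8 ⇒ r5c4=8.
Step 40. [r1c6∈{5}] only 5 remains possible at r1c6. So r1c6=5.
Step 41. [r8c3∈{1}] nothing but 1 survives at r8c3, so r8c3=1.
Step 42. [r3c6∈{7}] only 7 remains possible at r3c6 ⇒ r3c6=7.

Answer: 8 7 3 1 2 5 9 4 6 / 6 1 4 3 8 9 5 7 2 / 9 5 2 4 6 7 8 1 3 / 1 8 5 7 3 4 2 6 9 / 7 2 6 8 9 1 4 3 5 / 4 3 9 6 5 2 1 8 7 / 3 9 7 5 1 8 6 2 4 / 5 6 1 2 4 3 7 9 8 / 2 4 8 9 7 6 3 5 1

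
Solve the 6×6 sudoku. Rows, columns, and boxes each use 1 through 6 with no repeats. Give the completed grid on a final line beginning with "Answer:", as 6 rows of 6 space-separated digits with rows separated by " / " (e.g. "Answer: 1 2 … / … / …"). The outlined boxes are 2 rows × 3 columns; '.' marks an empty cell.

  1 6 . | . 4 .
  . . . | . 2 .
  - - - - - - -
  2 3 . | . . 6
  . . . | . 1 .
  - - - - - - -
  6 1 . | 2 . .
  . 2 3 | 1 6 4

Step 1. [r3c5∈{5}] only 5 remains possible at r3c5. So r3c5=5.
Step 2. [r2c1∈{3,4,5}] 3 has one home in col 1: r2c1, so r2c1=3.
Step 3. [r4c1∈{4,5}] 4 has one home in col 1: r4c1, so r4c1=4.
Step 4. [r5c6∈{3,5}] box 6 places 5 nowhere but r5c6 ⇒ r5c6=5.
Step 5. [r1c6∈{3}] only 3 remains possible at r1c6. So r1c6=3.
Step 6. [r4c2∈{5}] r4c2 has the single candidate 5, so r4c2=5.
Step 7. [r1c4∈{5}] r1c4 is down to just 5, so r1c4=5.
Step 8. [r2c3∈{4,5}] row 2 places 5 nowhere but r2c3. So r2c3=5.
Step 9. [r2c6∈{1}] r2c6's peers cover all but 1. So r2c6=1.
Step 10. [r3c4∈{4}] r3c4 is down to just 4. So r3c4=4.
Step 11. [r2c4∈{6}] r2c4 has the single candidate 6, so r2c4=6.
Step 12. [r6c1∈{5}] only 5 remains possible at r6c1. So r6c1=5.
Step 13. [r5c3∈{4}] nothing but 4 survives at r5c3 ⇒ r5c3=4.
Step 14. [r4c6∈{2}] r4c6 has the single candidate 2, so r4c6=2.
Step 15. [r4c3∈{6}] only 6 remains possible at r4c3, so r4c3=6.
Step 16. [r1c3∈{2}] r1c3's peers cover all but 2, so r1c3=2.
Step 17. [r4c4∈{3}] nothing but 3 survives at r4c4. So r4c4=3.
Step 18. [r3c3∈{1}] r3c3 has the single candidate 1 ⇒ r3c3=1.
Step 19. [r2c2∈{4}] nothing but 4 survives at r2c2, so r2c2=4.
Step 20. [r5c5∈{3}] nothing but 3 survives at r5c5. So r5c5=3.

Answer: 1 6 2 5 4 3 / 3 4 5 6 2 1 / 2 3 1 4 5 6 / 4 5 6 3 1 2 / 6 1 4 2 3 5 / 5 2 3 1 6 4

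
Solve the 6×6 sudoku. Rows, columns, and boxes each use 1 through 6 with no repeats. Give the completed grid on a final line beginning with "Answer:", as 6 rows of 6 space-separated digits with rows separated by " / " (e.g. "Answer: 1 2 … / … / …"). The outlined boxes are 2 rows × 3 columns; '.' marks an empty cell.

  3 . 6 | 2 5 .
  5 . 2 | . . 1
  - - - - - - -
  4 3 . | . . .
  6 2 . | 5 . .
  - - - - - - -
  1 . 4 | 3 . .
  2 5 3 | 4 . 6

Step 1. [r3c4∈{1,6}] 1 has one home in col 4: r3c4. So r3c4=1.
Step 2. [r1c6∈{4}] only 4 remains possible at r1c6 ⇒ r1c6=4.
Step 3. [r2c5∈{3,6}] row 2 places 3 nowhere but r2c5 ⇒ r2c5=3.
Step 4. [r3c6∈{2}] r3c6 is down to just 2. So r3c6=2.
Step 5. [r5c2∈{6}] nothing but 6 survives at r5c2. So r5c2=6.
Step 6. [r3c5∈{6}] nothing but 6 survives at r3c5. So r3c5=6.
Step 7. [r4c5∈{4}] r4c5 has the single candidate 4, so r4c5=4.
Step 8. [r4c3∈{1}] r4c3 is down to just 1, so r4c3=1.
Step 9. [r5c5∈{2}] r5c5 has the single candidate 2, so r5c5=2.
Step 10. [r3c3∈{5}] r3c3 is down to just 5. So r3c3=5.
Step 11. [r4c6∈{3}] nothing but 3 survives at r4c6 ⇒ r4c6=3.
Step 12. [r5c6∈{5}] r5c6 has the single candidate 5, so r5c6=5.
Step 13. [r6c5∈{1}] r6c5's peers cover all but 1 ⇒ r6c5=1.
Step 14. [r2c2∈{4}] nothing but 4 survives at r2c2, so r2c2=4.
Step 15. [r2c4∈{6}] only 6 remains possible at r2c4. So r2c4=6.
Step 16. [r1c2∈{1}] r1c2's peers cover all but 1. So r1c2=1.

Answer: 3 1 6 2 5 4 / 5 4 2 6 3 1 / 4 3 5 1 6 2 / 6 2 1 5 4 3 / 1 6 4 3 2 5 / 2 5 3 4 1 6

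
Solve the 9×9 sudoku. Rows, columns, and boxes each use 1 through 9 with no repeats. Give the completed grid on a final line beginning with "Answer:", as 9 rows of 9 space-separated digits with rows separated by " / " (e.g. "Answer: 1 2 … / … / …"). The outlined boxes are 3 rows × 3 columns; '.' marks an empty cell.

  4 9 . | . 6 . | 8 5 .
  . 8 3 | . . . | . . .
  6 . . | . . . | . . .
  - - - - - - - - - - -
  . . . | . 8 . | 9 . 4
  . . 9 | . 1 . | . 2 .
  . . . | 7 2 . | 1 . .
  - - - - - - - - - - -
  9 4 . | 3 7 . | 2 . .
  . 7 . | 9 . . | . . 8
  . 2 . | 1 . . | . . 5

Step 1. [r3c5∈{3,4,5,9}] across col 5, 3 lands solely at r3c5, so r3c5=3.
Step 2. [r5c7∈{3,5,6,7}] in col 7, 5 fits only at r5c7, so r5c7=5.
Step 3. [r1c4∈{2}] r1c4 is down to just 2 ⇒ r1c4=2.
Step 4. [r6c6∈{3,4,5,6,9}] 9 has one home in row 6: r6c6, so r6c6=9.
Step 5. [r9c5∈{4}] only 4 remains possible at r9c5 ⇒ r9c5=4.
Step 6. [r9c8∈{3,6,7,9}] row 9 places 9 nowhere but r9c8, so r9c8=9.
Step 7. [r5c1∈{3,7,8}] in row 5, 8 fits only at r5c1. So r5c1=8.
Step 8. [r5c9∈{3,6,7}] across row 5, 7 lands solely at r5c9. So r5c9=7.
Step 9. [r8c5∈{5}] nothing but 5 survives at r8c5 ⇒ r8c5=5.
Step 10. [r7c3∈{1,5,6,8}] in row 7, 5 fits only at r7c3, so r7c3=5.
Step 11. [r9c7∈{3,6,7}] in row 9, 7 fits only at r9c7 ⇒ r9c7=7.
Step 12. [r3c7∈{4}] only 4 remains possible at r3c7. So r3c7=4.
Step 13. [r8c8∈{1,3,4,6}] r8c8 is the only open cell in row 8 admitting 4. So r8c8=4.
Step 14. [r7c6∈{6,8}] in row 7, 8 fits only at r7c6. So r7c6=8.
Step 15. [r9c6∈{6}] r9c6 has the single candidate 6, so r9c6=6.
Step 16. [r8c3∈{1,6}] across box 7, 6 lands solely at r8c3, so r8c3=6.
Step 17. [r3c9∈{1,2,9}] 9 has one home in row 3: r3c9, so r3c9=9.
Step 18. [r3c3∈{1,2,7}] r3c3 is the only open cell in row 3 admitting 2, so r3c3=2.
Step 19. [r4c1∈{1,2,3,5,7}] r4c1 is the only open cell in row 4 admitting 2, so r4c1=2.
Step 20. [r2c1∈{1,5,7}] in col 1, 7 fits only at r2c1 ⇒ r2c1=7.
Step 21. [r3c2∈{1,5}] box 1 places 5 nowhere but r3c2 ⇒ r3c2=5.
Step 22. [r1c3∈{1}] r1c3's peers cover all but 1. So r1c3=1.
Step 23. [r2c7∈{6}] r2c7's peers cover all but 6 ⇒ r2c7=6.
Step 24. [r2c8∈{1}] r2c8 is down to just 1 ⇒ r2c8=1.
Step 25. [r7c8∈{6}] r7c8 is down to just 6. So r7c8=6.
Step 26. [r4c8∈{3}] only 3 remains possible at r4c8, so r4c8=3.
Step 27. [r4c6∈{5}] nothing but 5 survives at r4c6 ⇒ r4c6=5.
Step 28. [r2c6∈{4}] r2c6 is down to just 4. So r2c6=4.
Step 29. [r4c4∈{6}] nothing but 6 survives at r4c4 ⇒ r4c4=6.
Step 30. [r9c1∈{3}] r9c1's peers cover all but 3 ⇒ r9c1=3.
Step 31. [r6c2∈{3,6}] r6c2 is the only open cell in row 6 admitting 3. So r6c2=3.
Step 32. [r3c8∈{7}] r3c8 has the single candidate 7 ⇒ r3c8=7.
Step 33. [r1c6∈{7}] r1c6's peers cover all but 7. So r1c6=7.
Step 34. [r6c8∈{8}] nothing but 8 survives at r6c8 ⇒ r6c8=8.
Step 35. [r2c5∈{9}] r2c5 is down to just 9, so r2c5=9.
Step 36. [r4c3∈{7}] r4c3 is down to just 7, so r4c3=7.
Step 37. [r5c6∈{3}] r5c6 has the single candidate 3 ⇒ r5c6=3.
Step 38. [r8c1∈{1}] r8c1 is down to just 1 ⇒ r8c1=1.
Step 39. [r3c4∈{8}] r3c4's peers cover all but 8 ⇒ r3c4=8.
Step 40. [r9c3∈{8}] r9c3 is down to just 8 ⇒ r9c3=8.
Step 41. [r3c6∈{1}] r3c6's peers cover all but 1, so r3c6=1.
Step 42. [r7c9∈{1}] r7c9's peers cover all but 1. So r7c9=1.
Step 43. [r6c9∈{6}] r6c9 is down to just 6 ⇒ r6c9=6.
Step 44. [r6c3∈{4}] nothing but 4 survives at r6c3, so r6c3=4.
Step 45. [r5c2∈{6}] r5c2 has the single candidate 6, so r5c2=6.
Step 46. [r4c2∈{1}] r4c2's peers cover all but 1, so r4c2=1.
Step 47. [r6c1∈{5}] nothing but 5 survives at r6c1, so r6c1=5.
Step 48. [r1c9∈{3}] r1c9's peers cover all but 3, so r1c9=3.
Step 49. [r8c7∈{3}] nothing but 3 survives at r8c7. So r8c7=3.
Step 50. [r5c4∈{4}] r5c4's peers cover all but 4, so r5c4=4.
Step 51. [r2c4∈{5}] r2c4 is down to just 5 ⇒ r2c4=5.
Step 52. [r8c6∈{2}] r8c6 has the single candidate 2, so r8c6=2.
Step 53. [r2c9∈{2}] r2c9's peers cover all but 2. So r2c9=2.

Answer: 4 9 1 2 6 7 8 5 3 / 7 8 3 5 9 4 6 1 2 / 6 5 2 8 3 1 4 7 9 / 2 1 7 6 8 5 9 3 4 / 8 6 9 4 1 3 5 2 7 / 5 3 4 7 2 9 1 8 6 / 9 4 5 3 7 8 2 6 1 / 1 7 6 9 5 2 3 4 8 / 3 2 8 1 4 6 7 9 5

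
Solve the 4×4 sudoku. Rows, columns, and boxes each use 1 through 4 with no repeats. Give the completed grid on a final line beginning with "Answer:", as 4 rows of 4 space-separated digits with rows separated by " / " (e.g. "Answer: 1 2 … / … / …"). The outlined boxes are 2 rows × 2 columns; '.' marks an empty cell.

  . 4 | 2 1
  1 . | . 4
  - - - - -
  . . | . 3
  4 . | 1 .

Step 1. [r2c2∈{2,3}] in row 2, 2 fits only at r2c2. So r2c2=2.
Step 2. [r4c2∈{3}] r4c2 is down to just 3 ⇒ r4c2=3.
Step 3. [r1c1∈{3}] r1c1 is down to just 3, so r1c1=3.
Step 4. [r2c3∈{3}] r2c3 has the single candidate 3, so r2c3=3.
Step 5. [r3c1∈{2}] r3c1 has the single candidate 2 ⇒ r3c1=2.
Step 6. [r3c2∈{1}] r3c2's peers cover all but 1. So r3c2=1.
Step 7. [r3c3∈{4}] r3c3's peers cover all but 4, so r3c3=4.
Step 8. [r4c4∈{2}] nothing but 2 survives at r4c4, so r4c4=2.

Answer: 3 4 2 1 / 1 2 3 4 / 2 1 4 3 / 4 3 1 2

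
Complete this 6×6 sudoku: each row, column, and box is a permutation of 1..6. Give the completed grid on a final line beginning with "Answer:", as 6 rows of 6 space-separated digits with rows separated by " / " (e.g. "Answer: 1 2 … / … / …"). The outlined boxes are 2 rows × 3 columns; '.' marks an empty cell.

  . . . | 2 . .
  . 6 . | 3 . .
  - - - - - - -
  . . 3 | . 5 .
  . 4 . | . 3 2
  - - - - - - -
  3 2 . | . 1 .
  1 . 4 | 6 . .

Step 1. [r2c5∈{4}] only 4 remains possible at r2c5. So r2c5=4.
Step 2. [r5c4∈{4,5}] 5 has one home in col 4: r5c4 ⇒ r5c4=5.
Step 3. [r3c2∈{1}] r3c2 has the single candidate 1. So r3c2=1.
Step 4. [r3c6∈{4,6}] in box 4, 6 fits only at r3c6. So r3c6=6.
Step 5. [r2c3∈{1,2,5}] 2 has one home in col 3: r2c3. So r2c3=2.
Step 6. [r2c1∈{5}] r2c1 has the single candidate 5 ⇒ r2c1=5.
Step 7. [r1c6∈{1,5}] in row 1, 5 fits only at r1c6 ⇒ r1c6=5.
Step 8. [r4c1∈{6}] r4c1's peers cover all but 6 ⇒ r4c1=6.
Step 9. [r6c6∈{3}] r6c6 is down to just 3, so r6c6=3.
Step 10. [r5c3∈{6}] only 6 remains possible at r5c3. So r5c3=6.
Step 11. [r3c1∈{2}] only 2 remains possible at r3c1, so r3c1=2.
Step 12. [r1c3∈{1}] r1c3 has the single candidate 1 ⇒ r1c3=1.
Step 13. [r1c2∈{3}] r1c2 has the single candidate 3 ⇒ r1c2=3.
Step 14. [r1c1∈{4}] r1c1 is down to just 4, so r1c1=4.
Step 15. [r4c3∈{5}] r4c3 is down to just 5 ⇒ r4c3=5.
Step 16. [r6c5∈{2}] r6c5 has the single candidate 2 ⇒ r6c5=2.
Step 17. [r4c4∈{1}] r4c4's peers cover all but 1, so r4c4=1.
Step 18. [r3c4∈{4}] nothing but 4 survives at r3c4, so r3c4=4.
Step 19. [r1c5∈{6}] r1c5 has the single candidate 6, so r1c5=6.
Step 20. [r2c6∈{1}] only 1 remains possible at r2c6, so r2c6=1.
Step 21. [r5c6∈{4}] only 4 remains possible at r5c6. So r5c6=4.
Step 22. [r6c2∈{5}] only 5 remains possible at r6c2, so r6c2=5.

Answer: 4 3 1 2 6 5 / 5 6 2 3 4 1 / 2 1 3 4 5 6 / 6 4 5 1 3 2 / 3 2 6 5 1 4 / 1 5 4 6 2 3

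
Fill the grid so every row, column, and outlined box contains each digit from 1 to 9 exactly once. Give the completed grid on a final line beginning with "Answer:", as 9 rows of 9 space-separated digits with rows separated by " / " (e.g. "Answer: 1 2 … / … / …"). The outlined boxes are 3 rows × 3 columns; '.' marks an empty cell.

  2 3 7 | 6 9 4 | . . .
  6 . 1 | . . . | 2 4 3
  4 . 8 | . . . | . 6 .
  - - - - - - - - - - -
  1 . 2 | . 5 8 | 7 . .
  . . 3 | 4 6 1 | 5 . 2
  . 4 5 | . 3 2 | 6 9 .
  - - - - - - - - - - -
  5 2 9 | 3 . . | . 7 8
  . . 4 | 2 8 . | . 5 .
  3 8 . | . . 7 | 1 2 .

Step 1. [r3c9∈{1,5,7,9}] in col 9, 7 fits only at r3c9. So r3c9=7.
Step 2. [r2c2∈{5,9}] row 2 places 9 nowhere but r2c2, so r2c2=9.
Step 3. [r8c6∈{6,9}] in col 6, 9 fits only at r8c6, so r8c6=9.
Step 4. [r5c2∈{7}] nothing but 7 survives at r5c2. So r5c2=7.
Step 5. [r2c6∈{5}] nothing but 5 survives at r2c6 ⇒ r2c6=5.
Step 6. [r7c7∈{4}] r7c7's peers cover all but 4, so r7c7=4.
Step 7. [r8c9∈{6}] r8c9 has the single candidate 6 ⇒ r8c9=6.
Step 8. [r5c8∈{8}] r5c8 has the single candidate 8. So r5c8=8.
Step 9. [r1c8∈{1}] r1c8 has the single candidate 1. So r1c8=1.
Step 10. [r6c4∈{7}] r6c4 has the single candidate 7. So r6c4=7.
Step 11. [r7c5∈{1}] nothing but 1 survives at r7c5 ⇒ r7c5=1.
Step 12. [r3c4∈{1}] nothing but 1 survives at r3c4, so r3c4=1.
Step 13. [r8c1∈{7}] r8c1's peers cover all but 7. So r8c1=7.
Step 14. [r9c5∈{4}] r9c5's peers cover all but 4, so r9c5=4.
Step 15. [r3c2∈{5}] nothing but 5 survives at r3c2 ⇒ r3c2=5.
Step 16. [r1c9∈{5}] r1c9 is down to just 5, so r1c9=5.
Step 17. [r2c5∈{7}] nothing but 7 survives at r2c5. So r2c5=7.
Step 18. [r8c2∈{1}] r8c2 has the single candidate 1 ⇒ r8c2=1.
Step 19. [r8c7∈{3}] r8c7 has the single candidate 3, so r8c7=3.
Step 20. [r6c9∈{1}] only 1 remains possible at r6c9 ⇒ r6c9=1.
Step 21. [r7c6∈{6}] r7c6 is down to just 6 ⇒ r7c6=6.
Step 22. [r4c9∈{4}] nothing but 4 survives at r4c9. So r4c9=4.
Step 23. [r9c9∈{9}] r9c9's peers cover all but 9 ⇒ r9c9=9.
Step 24. [r6c1∈{8}] r6c1 is down to just 8 ⇒ r6c1=8.
Step 25. [r4c8∈{3}] r4c8's peers cover all but 3, so r4c8=3.
Step 26. [r3c7∈{9}] r3c7's peers cover all but 9. So r3c7=9.
Step 27. [r9c4∈{5}] r9c4 has the single candidate 5. So r9c4=5.
Step 28. [r1c7∈{8}] nothing but 8 survives at r1c7, so r1c7=8.
Step 29. [r5c1∈{9}] r5c1 has the single candidate 9, so r5c1=9.
Step 30. [r2c4∈{8}] only 8 remains possible at r2c4 ⇒ r2c4=8.
Step 31. [r3c5∈{2}] r3c5's peers cover all but 2 ⇒ r3c5=2.
Step 32. [r4c4∈{9}] r4c4's peers cover all but 9. So r4c4=9.
Step 33. [r4c2∈{6}] only 6 remains possible at r4c2 ⇒ r4c2=6.
Step 34. [r9c3∈{6}] r9c3 has the single candidate 6. So r9c3=6.
Step 35. [r3c6∈{3}] r3c6 is down to just 3, so r3c6=3.

Answer: 2 3 7 6 9 4 8 1 5 / 6 9 1 8 7 5 2 4 3 / 4 5 8 1 2 3 9 6 7 / 1 6 2 9 5 8 7 3 4 / 9 7 3 4 6 1 5 8 2 / 8 4 5 7 3 2 6 9 1 / 5 2 9 3 1 6 4 7 8 / 7 1 4 2 8 9 3 5 6 / 3 8 6 5 4 7 1 2 9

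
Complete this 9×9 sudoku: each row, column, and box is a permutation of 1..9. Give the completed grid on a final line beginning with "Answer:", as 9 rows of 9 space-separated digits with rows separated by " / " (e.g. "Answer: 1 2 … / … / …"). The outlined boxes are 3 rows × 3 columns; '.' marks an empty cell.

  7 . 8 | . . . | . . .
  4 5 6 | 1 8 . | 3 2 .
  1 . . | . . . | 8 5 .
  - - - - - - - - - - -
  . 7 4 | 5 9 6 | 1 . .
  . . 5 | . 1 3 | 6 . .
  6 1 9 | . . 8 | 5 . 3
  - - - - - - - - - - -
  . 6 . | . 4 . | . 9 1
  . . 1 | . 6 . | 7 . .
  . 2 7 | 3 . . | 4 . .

Step 1. [r5c9∈{2,4,7,8,9}] 9 has one home in row 5: r5c9, so r5c9=9.
Step 2. [r2c6∈{7,9}] across row 2, 9 lands solely at r2c6. So r2c6=9.
Step 3. [r9c5∈{5}] r9c5's peers cover all but 5. So r9c5=5.
Step 4. [r8c6∈{2}] r8c6's peers cover all but 2, so r8c6=2.
Step 5. [r4c8∈{8}] only 8 remains possible at r4c8, so r4c8=8.
Step 6. [r7c3∈{3}] r7c3 is down to just 3. So r7c3=3.
Step 7. [r3c2∈{3,9}] across row 3, 9 lands solely at r3c2. So r3c2=9.
Step 8. [r3c5∈{2,3,7}] 3 has one home in row 3: r3c5, so r3c5=3.
Step 9. [r6c5∈{2,7}] r6c5 is the only open cell in col 5 admitting 7. So r6c5=7.
Step 10. [r6c4∈{2,4}] in row 6, 2 fits only at r6c4. So r6c4=2.
Step 11. [r5c4∈{4}] r5c4 is down to just 4 ⇒ r5c4=4.
Step 12. [r1c4∈{6}] r1c4's peers cover all but 6, so r1c4=6.
Step 13. [r3c9∈{4,6,7}] in row 3, 6 fits only at r3c9 ⇒ r3c9=6.
Step 14. [r1c9∈{4}] only 4 remains possible at r1c9 ⇒ r1c9=4.
Step 15. [r8c9∈{5,8}] col 9 places 5 nowhere but r8c9. So r8c9=5.
Step 16. [r5c1∈{2,8}] r5c1 is the only open cell in row 5 admitting 2, so r5c1=2.
Step 17. [r8c4∈{8,9}] 9 has one home in col 4: r8c4. So r8c4=9.
Step 18. [r8c1∈{8}] r8c1 is down to just 8. So r8c1=8.
Step 19. [r7c6∈{7}] r7c6's peers cover all but 7, so r7c6=7.
Step 20. [r1c6∈{5}] r1c6's peers cover all but 5. So r1c6=5.
Step 21. [r5c2∈{8}] r5c2 is down to just 8 ⇒ r5c2=8.
Step 22. [r9c1∈{9}] nothing but 9 survives at r9c1, so r9c1=9.
Step 23. [r7c4∈{8}] r7c4 is down to just 8, so r7c4=8.
Step 24. [r1c2∈{3}] r1c2 is down to just 3. So r1c2=3.
Step 25. [r7c7∈{2}] r7c7 is down to just 2. So r7c7=2.
Step 26. [r9c9∈{8}] r9c9's peers cover all but 8. So r9c9=8.
Step 27. [r9c8∈{6}] r9c8 is down to just 6. So r9c8=6.
Step 28. [r3c4∈{7}] r3c4's peers cover all but 7 ⇒ r3c4=7.
Step 29. [r3c6∈{4}] only 4 remains possible at r3c6. So r3c6=4.
Step 30. [r2c9∈{7}] nothing but 7 survives at r2c9. So r2c9=7.
Step 31. [r8c8∈{3}] r8c8's peers cover all but 3 ⇒ r8c8=3.
Step 32. [r8c2∈{4}] r8c2 is down to just 4. So r8c2=4.
Step 33. [r4c9∈{2}] only 2 remains possible at r4c9, so r4c9=2.
Step 34. [r3c3∈{2}] r3c3 has the single candidate 2, so r3c3=2.
Step 35. [r1c8∈{1}] r1c8's peers cover all but 1 ⇒ r1c8=1.
Step 36. [r6c8∈{4}] r6c8 is down to just 4 ⇒ r6c8=4.
Step 37. [r7c1∈{5}] r7c1 is down to just 5 ⇒ r7c1=5.
Step 38. [r1c7∈{9}] r1c7 is down to just 9 ⇒ r1c7=9.
Step 39. [r1c5∈{2}] r1c5 is down to just 2. So r1c5=2.
Step 40. [r5c8∈{7}] r5c8 is down to just 7 ⇒ r5c8=7.
Step 41. [r4c1∈{3}] only 3 remains possible at r4c1 ⇒ r4c1=3.
Step 42. [r9c6∈{1}] nothing but 1 survives at r9c6 ⇒ r9c6=1.

Answer: 7 3 8 6 2 5 9 1 4 / 4 5 6 1 8 9 3 2 7 / 1 9 2 7 3 4 8 5 6 / 3 7 4 5 9 6 1 8 2 / 2 8 5 4 1 3 6 7 9 / 6 1 9 2 7 8 5 4 3 / 5 6 3 8 4 7 2 9 1 / 8 4 1 9 6 2 7 3 5 / 9 2 7 3 5 1 4 6 8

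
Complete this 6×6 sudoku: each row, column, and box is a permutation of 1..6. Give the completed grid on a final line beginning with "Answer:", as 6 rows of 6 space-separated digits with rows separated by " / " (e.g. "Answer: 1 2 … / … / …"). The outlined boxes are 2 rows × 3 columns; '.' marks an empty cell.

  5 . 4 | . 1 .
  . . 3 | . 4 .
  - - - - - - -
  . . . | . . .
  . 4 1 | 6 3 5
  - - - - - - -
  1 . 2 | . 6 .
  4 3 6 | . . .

Step 1. [r3c5∈{2}] only 2 remains possible at r3c5. So r3c5=2.
Step 2. [r2c4∈{2,5}] r2c4 is the only open cell in row 2 admitting 5 ⇒ r2c4=5.
Step 3. [r2c2∈{1,2,6}] row 2 places 1 nowhere but r2c2, so r2c2=1.
Step 4. [r1c2∈{2,6}] across col 2, 2 lands solely at r1c2. So r1c2=2.
Step 5. [r1c4∈{3}] nothing but 3 survives at r1c4. So r1c4=3.
Step 6. [r3c2∈{5,6}] across col 2, 6 lands solely at r3c2, so r3c2=6.
Step 7. [r5c4∈{4}] r5c4 is down to just 4, so r5c4=4.
Step 8. [r2c6∈{2,6}] 2 has one home in row 2: r2c6, so r2c6=2.
Step 9. [r6c6∈{1}] r6c6 has the single candidate 1, so r6c6=1.
Step 10. [r1c6∈{6}] nothing but 6 survives at r1c6. So r1c6=6.
Step 11. [r2c1∈{6}] r2c1 has the single candidate 6 ⇒ r2c1=6.
Step 12. [r3c3∈{5}] r3c3's peers cover all but 5, so r3c3=5.
Step 13. [r6c5∈{5}] nothing but 5 survives at r6c5 ⇒ r6c5=5.
Step 14. [r3c1∈{3}] only 3 remains possible at r3c1, so r3c1=3.
Step 15. [r4c1∈{2}] only 2 remains possible at r4c1 ⇒ r4c1=2.
Step 16. [r5c2∈{5}] r5c2's peers cover all but 5, so r5c2=5.
Step 17. [r3c6∈{4}] only 4 remains possible at r3c6 ⇒ r3c6=4.
Step 18. [r6c4∈{2}] only 2 remains possible at r6c4 ⇒ r6c4=2.
Step 19. [r3c4∈{1}] r3c4's peers cover all but 1 ⇒ r3c4=1.
Step 20. [r5c6∈{3}] r5c6 has the single candidate 3, so r5c6=3.

Answer: 5 2 4 3 1 6 / 6 1 3 5 4 2 / 3 6 5 1 2 4 / 2 4 1 6 3 5 / 1 5 2 4 6 3 / 4 3 6 2 5 1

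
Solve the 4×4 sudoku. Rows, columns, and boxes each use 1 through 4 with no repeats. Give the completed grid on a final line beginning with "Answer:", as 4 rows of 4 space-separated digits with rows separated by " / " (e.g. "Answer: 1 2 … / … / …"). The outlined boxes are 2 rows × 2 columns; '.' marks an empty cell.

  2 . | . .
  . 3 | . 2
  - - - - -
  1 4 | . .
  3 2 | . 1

Step 1. [r1c4∈{3,4}] r1c4 is the only open cell in col 4 admitting 4. So r1c4=4.
Step 2. [r1c3∈{1,3}] across row 1, 3 lands solely at r1c3, so r1c3=3.
Step 3. [r3c3∈{2}] r3c3's peers cover all but 2 ⇒ r3c3=2.
Step 4. [r3c4∈{3}] nothing but 3 survives at r3c4. So r3c4=3.
Step 5. [r2c3∈{1}] only 1 remains possible at r2c3, so r2c3=1.
Step 6. [r1c2∈{1}] r1c2 has the single candidate 1 ⇒ r1c2=1.
Step 7. [r4c3∈{4}] r4c3's peers cover all but 4 ⇒ r4c3=4.
Step 8. [r2c1∈{4}] r2c1 is down to just 4 ⇒ r2c1=4.

Answer: 2 1 3 4 / 4 3 1 2 / 1 4 2 3 / 3 2 4 1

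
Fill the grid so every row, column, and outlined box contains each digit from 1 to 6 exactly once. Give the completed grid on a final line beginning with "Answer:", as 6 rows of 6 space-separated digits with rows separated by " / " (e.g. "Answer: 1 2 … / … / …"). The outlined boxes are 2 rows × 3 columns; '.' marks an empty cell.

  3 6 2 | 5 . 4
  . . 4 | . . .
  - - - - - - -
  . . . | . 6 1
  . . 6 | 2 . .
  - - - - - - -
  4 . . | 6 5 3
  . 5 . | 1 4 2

Step 1. [r2c2∈{1}] r2c2's peers cover all but 1 ⇒ r2c2=1.
Step 2. [r4c5∈{3}] nothing but 3 survives at r4c5 ⇒ r4c5=3.
Step 3. [r3c2∈{2,3,4}] col 2 places 3 nowhere but r3c2. So r3c2=3.
Step 4. [r3c3∈{5}] r3c3's peers cover all but 5, so r3c3=5.
Step 5. [r3c4∈{4}] r3c4 has the single candidate 4, so r3c4=4.
Step 6. [r5c2∈{2}] r5c2's peers cover all but 2. So r5c2=2.
Step 7. [r2c5∈{2}] r2c5 is down to just 2 ⇒ r2c5=2.
Step 8. [r6c1∈{6}] r6c1 is down to just 6. So r6c1=6.
Step 9. [r6c3∈{3}] r6c3's peers cover all but 3 ⇒ r6c3=3.
Step 10. [r5c3∈{1}] r5c3 has the single candidate 1 ⇒ r5c3=1.
Step 11. [r2c1∈{5}] nothing but 5 survives at r2c1 ⇒ r2c1=5.
Step 12. [r2c6∈{6}] r2c6's peers cover all but 6. So r2c6=6.
Step 13. [r3c1∈{2}] nothing but 2 survives at r3c1, so r3c1=2.
Step 14. [r4c1∈{1}] only 1 remains possible at r4c1 ⇒ r4c1=1.
Step 15. [r4c6∈{5}] only 5 remains possible at r4c6. So r4c6=5.
Step 16. [r4c2∈{4}] only 4 remains possible at r4c2 ⇒ r4c2=4.
Step 17. [r1c5∈{1}] nothing but 1 survives at r1c5, so r1c5=1.
Step 18. [r2c4∈{3}] nothing but 3 survives at r2c4. So r2c4=3.

Answer: 3 6 2 5 1 4 / 5 1 4 3 2 6 / 2 3 5 4 6 1 / 1 4 6 2 3 5 / 4 2 1 6 5 3 / 6 5 3 1 4 2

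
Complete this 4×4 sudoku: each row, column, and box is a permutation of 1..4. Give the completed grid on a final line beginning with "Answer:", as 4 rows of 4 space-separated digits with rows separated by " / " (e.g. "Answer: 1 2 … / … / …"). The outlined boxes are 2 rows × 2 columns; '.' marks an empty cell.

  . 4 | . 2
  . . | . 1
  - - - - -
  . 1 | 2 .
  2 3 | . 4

Step 1. [r2c1∈{3}] nothing but 3 survives at r2c1 ⇒ r2c1=3.
Step 2. [r1c3∈{3}] r1c3 has the single candidate 3. So r1c3=3.
Step 3. [r1c1∈{1}] nothing but 1 survives at r1c1. So r1c1=1.
Step 4. [r2c3∈{4}] r2c3's peers cover all but 4. So r2c3=4.
Step 5. [r3c1∈{4}] only 4 remains possible at r3c1. So r3c1=4.
Step 6. [r2c2∈{2}] only 2 remains possible at r2c2. So r2c2=2.
Step 7. [r3c4∈{3}] r3c4 has the single candidate 3. So r3c4=3.
Step 8. [r4c3∈{1}] r4c3 is down to just 1, so r4c3=1.

Answer: 1 4 3 2 / 3 2 4 1 / 4 1 2 3 / 2 3 1 4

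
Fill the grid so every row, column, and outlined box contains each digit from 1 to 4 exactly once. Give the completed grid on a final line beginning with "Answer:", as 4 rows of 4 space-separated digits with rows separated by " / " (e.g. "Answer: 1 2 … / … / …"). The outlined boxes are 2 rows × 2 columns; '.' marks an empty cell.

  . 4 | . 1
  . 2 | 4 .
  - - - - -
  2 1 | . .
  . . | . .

Step 1. [r3c3∈{3}] only 3 remains possible at r3c3, so r3c3=3.
Step 2. [r4c1∈{3,4}] 4 has one home in col 1: r4c1. So r4c1=4.
Step 3. [r4c3∈{1,2}] row 4 places 1 nowhere but r4c3. So r4c3=1.
Step 4. [r2c4∈{3}] r2c4 has the single candidate 3. So r2c4=3.
Step 5. [r1c3∈{2}] r1c3's peers cover all but 2. So r1c3=2.
Step 6. [r4c2∈{3}] r4c2 is down to just 3, so r4c2=3.
Step 7. [r4c4∈{2}] r4c4 is down to just 2 ⇒ r4c4=2.
Step 8. [r1c1∈{3}] only 3 remains possible at r1c1, so r1c1=3.
Step 9. [r3c4∈{4}] r3c4 has the single candidate 4 ⇒ r3c4=4.
Step 10. [r2c1∈{1}] nothing but 1 survives at r2c1 ⇒ r2c1=1.

Answer: 3 4 2 1 / 1 2 4 3 / 2 1 3 4 / 4 3 1 2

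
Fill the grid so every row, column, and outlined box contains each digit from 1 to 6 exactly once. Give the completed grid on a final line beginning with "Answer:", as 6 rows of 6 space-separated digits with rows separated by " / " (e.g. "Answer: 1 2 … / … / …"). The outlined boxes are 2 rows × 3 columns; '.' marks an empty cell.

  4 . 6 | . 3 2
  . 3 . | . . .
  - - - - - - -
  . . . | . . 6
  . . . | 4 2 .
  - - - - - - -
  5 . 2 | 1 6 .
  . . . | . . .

Step 1. [r1c2∈{1,5}] in row 1, 1 fits only at r1c2 ⇒ r1c2=1.
Step 2. [r1c4∈{5}] r1c4 has the single candidate 5. So r1c4=5.
Step 3. [r5c6∈{3,4}] in row 5, 3 fits only at r5c6, so r5c6=3.
Step 4. [r5c2∈{4}] only 4 remains possible at r5c2 ⇒ r5c2=4.
Step 5. [r3c3∈{1,3,4,5}] across row 3, 4 lands solely at r3c3, so r3c3=4.
Step 6. [r6c2∈{6}] r6c2's peers cover all but 6, so r6c2=6.
Step 7. [r4c2∈{5}] r4c2 is down to just 5. So r4c2=5.
Step 8. [r4c6∈{1}] only 1 remains possible at r4c6. So r4c6=1.
Step 9. [r4c3∈{3}] only 3 remains possible at r4c3 ⇒ r4c3=3.
Step 10. [r6c6∈{4,5}] col 6 places 5 nowhere but r6c6, so r6c6=5.
Step 11. [r3c1∈{1,2}] in row 3, 1 fits only at r3c1 ⇒ r3c1=1.
Step 12. [r2c6∈{4}] nothing but 4 survives at r2c6 ⇒ r2c6=4.
Step 13. [r2c1∈{2}] r2c1's peers cover all but 2 ⇒ r2c1=2.
Step 14. [r6c3∈{1}] r6c3 has the single candidate 1 ⇒ r6c3=1.
Step 15. [r2c5∈{1}] r2c5 is down to just 1, so r2c5=1.
Step 16. [r3c4∈{3}] r3c4's peers cover all but 3, so r3c4=3.
Step 17. [r6c5∈{4}] r6c5's peers cover all but 4, so r6c5=4.
Step 18. [r6c1∈{3}] r6c1 has the single candidate 3 ⇒ r6c1=3.
Step 19. [r4c1∈{6}] only 6 remains possible at r4c1 ⇒ r4c1=6.
Step 20. [r3c5∈{5}] r3c5 has the single candidate 5, so r3c5=5.
Step 21. [r3c2∈{2}] only 2 remains possible at r3c2, so r3c2=2.
Step 22. [r2c4∈{6}] r2c4 is down to just 6 ⇒ r2c4=6.
Step 23. [r6c4∈{2}] r6c4's peers cover all but 2 ⇒ r6c4=2.
Step 24. [r2c3∈{5}] r2c3 is down to just 5. So r2c3=5.

Answer: 4 1 6 5 3 2 / 2 3 5 6 1 4 / 1 2 4 3 5 6 / 6 5 3 4 2 1 / 5 4 2 1 6 3 / 3 6 1 2 4 5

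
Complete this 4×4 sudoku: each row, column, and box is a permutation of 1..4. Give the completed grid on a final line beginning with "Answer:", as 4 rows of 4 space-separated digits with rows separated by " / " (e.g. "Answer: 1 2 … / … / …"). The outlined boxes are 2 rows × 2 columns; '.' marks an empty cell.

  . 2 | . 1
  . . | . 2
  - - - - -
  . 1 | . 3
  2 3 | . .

Step 1. [r3c1∈{4}] nothing but 4 survives at r3c1, so r3c1=4.
Step 2. [r1c3∈{3,4}] row 1 places 4 nowhere but r1c3. So r1c3=4.
Step 3. [r2c3∈{3}] only 3 remains possible at r2c3 ⇒ r2c3=3.
Step 4. [r2c2∈{4}] r2c2's peers cover all but 4, so r2c2=4.
Step 5. [r3c3∈{2}] nothing but 2 survives at r3c3. So r3c3=2.
Step 6. [r4c4∈{4}] only 4 remains possible at r4c4 ⇒ r4c4=4.
Step 7. [r2c1∈{1}] r2c1 is down to just 1 ⇒ r2c1=1.
Step 8. [r1c1∈{3}] nothing but 3 survives at r1c1. So r1c1=3.
Step 9. [r4c3∈{1}] nothing but 1 survives at r4c3 ⇒ r4c3=1.

Answer: 3 2 4 1 / 1 4 3 2 / 4 1 2 3 / 2 3 1 4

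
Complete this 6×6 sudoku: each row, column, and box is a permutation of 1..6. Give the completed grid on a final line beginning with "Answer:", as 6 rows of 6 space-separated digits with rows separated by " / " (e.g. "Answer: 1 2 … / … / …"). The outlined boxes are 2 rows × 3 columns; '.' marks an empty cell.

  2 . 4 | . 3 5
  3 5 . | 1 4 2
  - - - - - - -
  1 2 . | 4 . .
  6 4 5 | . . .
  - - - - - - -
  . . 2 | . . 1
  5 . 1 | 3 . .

Step 1. [r6c2∈{6}] r6c2 has the single candidate 6 ⇒ r6c2=6.
Step 2. [r5c4∈{5,6}] col 4 places 5 nowhere but r5c4 ⇒ r5c4=5.
Step 3. [r3c6∈{3,6}] across col 6, 6 lands solely at r3c6 ⇒ r3c6=6.
Step 4. [r4c5∈{1,2}] row 4 places 1 nowhere but r4c5. So r4c5=1.
Step 5. [r1c4∈{6}] r1c4 is down to just 6 ⇒ r1c4=6.
Step 6. [r1c2∈{1}] r1c2 has the single candidate 1, so r1c2=1.
Step 7. [r4c4∈{2}] nothing but 2 survives at r4c4. So r4c4=2.
Step 8. [r3c3∈{3}] r3c3 has the single candidate 3 ⇒ r3c3=3.
Step 9. [r5c5∈{6}] r5c5 has the single candidate 6, so r5c5=6.
Step 10. [r4c6∈{3}] only 3 remains possible at r4c6, so r4c6=3.
Step 11. [r5c1∈{4}] r5c1 has the single candidate 4. So r5c1=4.
Step 12. [r6c6∈{4}] r6c6's peers cover all but 4. So r6c6=4.
Step 13. [r2c3∈{6}] r2c3's peers cover all but 6 ⇒ r2c3=6.
Step 14. [r5c2∈{3}] r5c2's peers cover all but 3 ⇒ r5c2=3.
Step 15. [r6c5∈{2}] only 2 remains possible at r6c5 ⇒ r6c5=2.
Step 16. [r3c5∈{5}] r3c5's peers cover all but 5 ⇒ r3c5=5.

Answer: 2 1 4 6 3 5 / 3 5 6 1 4 2 / 1 2 3 4 5 6 / 6 4 5 2 1 3 / 4 3 2 5 6 1 / 5 6 1 3 2 4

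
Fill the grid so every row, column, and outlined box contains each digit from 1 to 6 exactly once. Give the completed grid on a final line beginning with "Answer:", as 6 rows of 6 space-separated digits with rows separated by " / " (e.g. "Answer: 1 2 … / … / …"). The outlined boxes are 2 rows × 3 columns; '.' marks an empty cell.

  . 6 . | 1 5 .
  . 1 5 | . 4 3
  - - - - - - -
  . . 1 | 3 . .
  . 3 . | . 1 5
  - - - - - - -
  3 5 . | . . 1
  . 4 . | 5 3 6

Step 1. [r2c1∈{2}] r2c1 has the single candidate 2 ⇒ r2c1=2.
Step 2. [r3c2∈{2}] r3c2's peers cover all but 2. So r3c2=2.
Step 3. [r1c1∈{4}] r1c1's peers cover all but 4. So r1c1=4.
Step 4. [r4c4∈{2,4,6}] row 4 places 2 nowhere but r4c4 ⇒ r4c4=2.
Step 5. [r4c1∈{6}] only 6 remains possible at r4c1, so r4c1=6.
Step 6. [r5c3∈{2,6}] 6 has one home in row 5: r5c3. So r5c3=6.
Step 7. [r5c4∈{4}] nothing but 4 survives at r5c4, so r5c4=4.
Step 8. [r6c3∈{2}] r6c3 is down to just 2. So r6c3=2.
Step 9. [r2c4∈{6}] r2c4's peers cover all but 6. So r2c4=6.
Step 10. [r3c5∈{6}] r3c5's peers cover all but 6. So r3c5=6.
Step 11. [r3c1∈{5}] r3c1 is down to just 5, so r3c1=5.
Step 12. [r4c3∈{4}] r4c3 is down to just 4, so r4c3=4.
Step 13. [r1c6∈{2}] r1c6's peers cover all but 2 ⇒ r1c6=2.
Step 14. [r5c5∈{2}] nothing but 2 survives at r5c5. So r5c5=2.
Step 15. [r3c6∈{4}] r3c6's peers cover all but 4 ⇒ r3c6=4.
Step 16. [r6c1∈{1}] r6c1 is down to just 1 ⇒ r6c1=1.
Step 17. [r1c3∈{3}] nothing but 3 survives at r1c3. So r1c3=3.

Answer: 4 6 3 1 5 2 / 2 1 5 6 4 3 / 5 2 1 3 6 4 / 6 3 4 2 1 5 / 3 5 6 4 2 1 / 1 4 2 5 3 6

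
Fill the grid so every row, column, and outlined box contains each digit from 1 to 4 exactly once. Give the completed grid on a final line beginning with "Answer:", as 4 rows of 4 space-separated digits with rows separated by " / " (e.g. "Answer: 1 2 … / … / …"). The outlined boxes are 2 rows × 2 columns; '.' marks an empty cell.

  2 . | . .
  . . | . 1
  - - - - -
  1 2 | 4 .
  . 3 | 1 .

Step 1. [r2c1∈{3,4}] 3 has one home in col 1: r2c1, so r2c1=3.
Step 2. [r1c4∈{3,4}] across col 4, 4 lands solely at r1c4, so r1c4=4.
Step 3. [r2c2∈{4}] r2c2 has the single candidate 4 ⇒ r2c2=4.
Step 4. [r1c2∈{1}] r1c2 is down to just 1 ⇒ r1c2=1.
Step 5. [r1c3∈{3}] nothing but 3 survives at r1c3, so r1c3=3.
Step 6. [r2c3∈{2}] r2c3 is down to just 2, so r2c3=2.
Step 7. [r4c1∈{4}] nothing but 4 survives at r4c1 ⇒ r4c1=4.
Step 8. [r3c4∈{3}] r3c4 has the single candidate 3 ⇒ r3c4=3.
Step 9. [r4c4∈{2}] nothing but 2 survives at r4c4 ⇒ r4c4=2.

Answer: 2 1 3 4 / 3 4 2 1 / 1 2 4 3 / 4 3 1 2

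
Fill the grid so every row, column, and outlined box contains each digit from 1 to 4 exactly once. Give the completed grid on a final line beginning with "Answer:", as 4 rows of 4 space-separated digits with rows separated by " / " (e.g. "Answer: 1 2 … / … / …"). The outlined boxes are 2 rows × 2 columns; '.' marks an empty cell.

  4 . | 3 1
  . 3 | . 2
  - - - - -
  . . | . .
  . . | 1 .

Step 1. [r3c2∈{1,2,4}] in col 2, 1 fits only at r3c2, so r3c2=1.
Step 2. [r3c3∈{2,4}] col 3 places 2 nowhere but r3c3, so r3c3=2.
Step 3. [r3c1∈{3}] nothing but 3 survives at r3c1. So r3c1=3.
Step 4. [r4c2∈{2,4}] col 2 places 4 nowhere but r4c2. So r4c2=4.
Step 5. [r3c4∈{4}] r3c4 is down to just 4, so r3c4=4.
Step 6. [r2c3∈{4}] nothing but 4 survives at r2c3 ⇒ r2c3=4.
Step 7. [r2c1∈{1}] r2c1 has the single candidate 1, so r2c1=1.
Step 8. [r1c2∈{2}] r1c2 is down to just 2. So r1c2=2.
Step 9. [r4c1∈{2}] r4c1's peers cover all but 2. So r4c1=2.
Step 10. [r4c4∈{3}] r4c4's peers cover all but 3. So r4c4=3.

Answer: 4 2 3 1 / 1 3 4 2 / 3 1 2 4 / 2 4 1 3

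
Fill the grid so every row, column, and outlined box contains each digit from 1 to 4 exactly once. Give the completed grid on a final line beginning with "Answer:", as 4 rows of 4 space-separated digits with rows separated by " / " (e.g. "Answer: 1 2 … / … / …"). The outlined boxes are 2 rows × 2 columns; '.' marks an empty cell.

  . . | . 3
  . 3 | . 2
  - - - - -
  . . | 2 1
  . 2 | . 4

Step 1. [r1c2∈{1,4}] across col 2, 1 lands solely at r1c2. So r1c2=1.
Step 2. [r2c1∈{4}] only 4 remains possible at r2c1, so r2c1=4.
Step 3. [r4c1∈{1,3}] 1 has one home in row 4: r4c1, so r4c1=1.
Step 4. [r1c1∈{2}] nothing but 2 survives at r1c1, so r1c1=2.
Step 5. [r1c3∈{4}] nothing but 4 survives at r1c3. So r1c3=4.
Step 6. [r2c3∈{1}] r2c3's peers cover all but 1, so r2c3=1.
Step 7. [r4c3∈{3}] nothing but 3 survives at r4c3, so r4c3=3.
Step 8. [r3c1∈{3}] r3c1 has the single candidate 3 ⇒ r3c1=3.
Step 9. [r3c2∈{4}] only 4 remains possible at r3c2. So r3c2=4.

Answer: 2 1 4 3 / 4 3 1 2 / 3 4 2 1 / 1 2 3 4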